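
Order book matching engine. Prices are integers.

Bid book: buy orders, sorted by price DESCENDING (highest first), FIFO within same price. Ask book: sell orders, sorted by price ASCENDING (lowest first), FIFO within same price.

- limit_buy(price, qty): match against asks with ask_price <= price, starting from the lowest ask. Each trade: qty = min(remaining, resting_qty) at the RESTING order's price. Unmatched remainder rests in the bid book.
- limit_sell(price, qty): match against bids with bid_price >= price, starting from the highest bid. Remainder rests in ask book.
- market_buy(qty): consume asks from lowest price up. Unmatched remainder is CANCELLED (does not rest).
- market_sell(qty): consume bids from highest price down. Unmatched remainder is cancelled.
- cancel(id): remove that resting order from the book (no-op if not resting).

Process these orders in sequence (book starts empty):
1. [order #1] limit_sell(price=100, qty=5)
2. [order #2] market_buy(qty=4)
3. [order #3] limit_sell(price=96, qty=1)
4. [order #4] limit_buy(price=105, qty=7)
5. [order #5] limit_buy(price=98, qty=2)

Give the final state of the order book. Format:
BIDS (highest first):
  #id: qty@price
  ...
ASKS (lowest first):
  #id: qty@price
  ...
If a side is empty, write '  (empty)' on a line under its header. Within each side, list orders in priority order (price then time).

Answer: BIDS (highest first):
  #4: 5@105
  #5: 2@98
ASKS (lowest first):
  (empty)

Derivation:
After op 1 [order #1] limit_sell(price=100, qty=5): fills=none; bids=[-] asks=[#1:5@100]
After op 2 [order #2] market_buy(qty=4): fills=#2x#1:4@100; bids=[-] asks=[#1:1@100]
After op 3 [order #3] limit_sell(price=96, qty=1): fills=none; bids=[-] asks=[#3:1@96 #1:1@100]
After op 4 [order #4] limit_buy(price=105, qty=7): fills=#4x#3:1@96 #4x#1:1@100; bids=[#4:5@105] asks=[-]
After op 5 [order #5] limit_buy(price=98, qty=2): fills=none; bids=[#4:5@105 #5:2@98] asks=[-]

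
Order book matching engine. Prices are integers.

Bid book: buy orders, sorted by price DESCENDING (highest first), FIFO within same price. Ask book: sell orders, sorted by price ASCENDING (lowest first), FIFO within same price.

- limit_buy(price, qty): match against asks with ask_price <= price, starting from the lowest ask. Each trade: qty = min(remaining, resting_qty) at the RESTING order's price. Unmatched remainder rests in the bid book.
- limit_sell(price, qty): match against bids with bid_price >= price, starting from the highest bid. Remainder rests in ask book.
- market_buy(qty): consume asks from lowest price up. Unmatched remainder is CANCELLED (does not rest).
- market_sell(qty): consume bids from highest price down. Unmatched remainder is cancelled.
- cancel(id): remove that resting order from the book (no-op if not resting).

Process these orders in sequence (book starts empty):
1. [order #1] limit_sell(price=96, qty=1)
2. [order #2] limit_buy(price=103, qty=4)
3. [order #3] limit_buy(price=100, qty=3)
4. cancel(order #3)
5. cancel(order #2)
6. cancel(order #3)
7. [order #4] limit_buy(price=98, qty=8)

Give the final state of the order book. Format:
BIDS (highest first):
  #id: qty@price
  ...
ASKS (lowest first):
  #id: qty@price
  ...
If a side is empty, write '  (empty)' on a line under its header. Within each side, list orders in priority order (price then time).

After op 1 [order #1] limit_sell(price=96, qty=1): fills=none; bids=[-] asks=[#1:1@96]
After op 2 [order #2] limit_buy(price=103, qty=4): fills=#2x#1:1@96; bids=[#2:3@103] asks=[-]
After op 3 [order #3] limit_buy(price=100, qty=3): fills=none; bids=[#2:3@103 #3:3@100] asks=[-]
After op 4 cancel(order #3): fills=none; bids=[#2:3@103] asks=[-]
After op 5 cancel(order #2): fills=none; bids=[-] asks=[-]
After op 6 cancel(order #3): fills=none; bids=[-] asks=[-]
After op 7 [order #4] limit_buy(price=98, qty=8): fills=none; bids=[#4:8@98] asks=[-]

Answer: BIDS (highest first):
  #4: 8@98
ASKS (lowest first):
  (empty)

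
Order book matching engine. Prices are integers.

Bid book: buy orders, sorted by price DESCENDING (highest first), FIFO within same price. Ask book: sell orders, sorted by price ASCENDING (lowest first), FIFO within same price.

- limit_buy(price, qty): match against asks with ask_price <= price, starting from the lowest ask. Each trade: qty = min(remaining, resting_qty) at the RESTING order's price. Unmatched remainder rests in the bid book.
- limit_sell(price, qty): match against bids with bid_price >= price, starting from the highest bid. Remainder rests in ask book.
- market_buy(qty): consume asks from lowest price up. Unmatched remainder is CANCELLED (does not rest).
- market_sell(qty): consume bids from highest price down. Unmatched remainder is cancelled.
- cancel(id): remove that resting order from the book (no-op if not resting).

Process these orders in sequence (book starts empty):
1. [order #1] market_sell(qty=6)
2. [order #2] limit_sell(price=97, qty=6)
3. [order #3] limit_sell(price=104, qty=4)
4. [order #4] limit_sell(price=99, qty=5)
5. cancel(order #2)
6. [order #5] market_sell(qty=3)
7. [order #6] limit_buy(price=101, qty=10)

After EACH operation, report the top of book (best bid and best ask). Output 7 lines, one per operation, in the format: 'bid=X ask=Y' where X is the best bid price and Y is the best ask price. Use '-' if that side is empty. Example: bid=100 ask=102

After op 1 [order #1] market_sell(qty=6): fills=none; bids=[-] asks=[-]
After op 2 [order #2] limit_sell(price=97, qty=6): fills=none; bids=[-] asks=[#2:6@97]
After op 3 [order #3] limit_sell(price=104, qty=4): fills=none; bids=[-] asks=[#2:6@97 #3:4@104]
After op 4 [order #4] limit_sell(price=99, qty=5): fills=none; bids=[-] asks=[#2:6@97 #4:5@99 #3:4@104]
After op 5 cancel(order #2): fills=none; bids=[-] asks=[#4:5@99 #3:4@104]
After op 6 [order #5] market_sell(qty=3): fills=none; bids=[-] asks=[#4:5@99 #3:4@104]
After op 7 [order #6] limit_buy(price=101, qty=10): fills=#6x#4:5@99; bids=[#6:5@101] asks=[#3:4@104]

Answer: bid=- ask=-
bid=- ask=97
bid=- ask=97
bid=- ask=97
bid=- ask=99
bid=- ask=99
bid=101 ask=104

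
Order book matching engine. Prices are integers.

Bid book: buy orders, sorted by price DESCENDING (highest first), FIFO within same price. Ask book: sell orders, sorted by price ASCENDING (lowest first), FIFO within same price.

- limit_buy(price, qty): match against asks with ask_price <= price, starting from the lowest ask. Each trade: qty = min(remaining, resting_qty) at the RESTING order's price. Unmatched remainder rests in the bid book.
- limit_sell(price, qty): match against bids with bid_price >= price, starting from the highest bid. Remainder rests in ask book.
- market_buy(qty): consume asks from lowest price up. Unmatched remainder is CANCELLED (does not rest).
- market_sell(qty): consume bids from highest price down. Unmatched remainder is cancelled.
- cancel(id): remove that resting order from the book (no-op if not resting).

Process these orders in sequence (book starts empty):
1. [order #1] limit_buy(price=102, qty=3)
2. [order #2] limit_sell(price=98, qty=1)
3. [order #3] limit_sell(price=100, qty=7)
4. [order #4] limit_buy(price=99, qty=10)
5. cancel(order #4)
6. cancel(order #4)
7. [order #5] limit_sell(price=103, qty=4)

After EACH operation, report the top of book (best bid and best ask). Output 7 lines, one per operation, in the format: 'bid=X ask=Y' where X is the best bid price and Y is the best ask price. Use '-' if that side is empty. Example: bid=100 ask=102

Answer: bid=102 ask=-
bid=102 ask=-
bid=- ask=100
bid=99 ask=100
bid=- ask=100
bid=- ask=100
bid=- ask=100

Derivation:
After op 1 [order #1] limit_buy(price=102, qty=3): fills=none; bids=[#1:3@102] asks=[-]
After op 2 [order #2] limit_sell(price=98, qty=1): fills=#1x#2:1@102; bids=[#1:2@102] asks=[-]
After op 3 [order #3] limit_sell(price=100, qty=7): fills=#1x#3:2@102; bids=[-] asks=[#3:5@100]
After op 4 [order #4] limit_buy(price=99, qty=10): fills=none; bids=[#4:10@99] asks=[#3:5@100]
After op 5 cancel(order #4): fills=none; bids=[-] asks=[#3:5@100]
After op 6 cancel(order #4): fills=none; bids=[-] asks=[#3:5@100]
After op 7 [order #5] limit_sell(price=103, qty=4): fills=none; bids=[-] asks=[#3:5@100 #5:4@103]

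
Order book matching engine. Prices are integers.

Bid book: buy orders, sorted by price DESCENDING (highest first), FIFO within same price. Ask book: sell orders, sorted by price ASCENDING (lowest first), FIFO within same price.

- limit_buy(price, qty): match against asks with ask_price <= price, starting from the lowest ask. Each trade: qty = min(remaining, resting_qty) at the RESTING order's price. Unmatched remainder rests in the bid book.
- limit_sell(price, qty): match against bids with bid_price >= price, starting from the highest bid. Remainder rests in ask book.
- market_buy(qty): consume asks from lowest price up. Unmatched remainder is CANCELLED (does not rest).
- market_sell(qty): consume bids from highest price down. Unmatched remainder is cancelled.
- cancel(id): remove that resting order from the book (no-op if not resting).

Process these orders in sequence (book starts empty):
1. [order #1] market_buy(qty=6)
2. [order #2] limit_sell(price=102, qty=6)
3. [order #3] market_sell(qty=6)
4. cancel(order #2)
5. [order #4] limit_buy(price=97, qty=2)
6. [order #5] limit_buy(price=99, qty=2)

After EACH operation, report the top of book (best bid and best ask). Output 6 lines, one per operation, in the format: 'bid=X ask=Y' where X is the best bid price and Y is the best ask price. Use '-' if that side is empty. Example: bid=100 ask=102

After op 1 [order #1] market_buy(qty=6): fills=none; bids=[-] asks=[-]
After op 2 [order #2] limit_sell(price=102, qty=6): fills=none; bids=[-] asks=[#2:6@102]
After op 3 [order #3] market_sell(qty=6): fills=none; bids=[-] asks=[#2:6@102]
After op 4 cancel(order #2): fills=none; bids=[-] asks=[-]
After op 5 [order #4] limit_buy(price=97, qty=2): fills=none; bids=[#4:2@97] asks=[-]
After op 6 [order #5] limit_buy(price=99, qty=2): fills=none; bids=[#5:2@99 #4:2@97] asks=[-]

Answer: bid=- ask=-
bid=- ask=102
bid=- ask=102
bid=- ask=-
bid=97 ask=-
bid=99 ask=-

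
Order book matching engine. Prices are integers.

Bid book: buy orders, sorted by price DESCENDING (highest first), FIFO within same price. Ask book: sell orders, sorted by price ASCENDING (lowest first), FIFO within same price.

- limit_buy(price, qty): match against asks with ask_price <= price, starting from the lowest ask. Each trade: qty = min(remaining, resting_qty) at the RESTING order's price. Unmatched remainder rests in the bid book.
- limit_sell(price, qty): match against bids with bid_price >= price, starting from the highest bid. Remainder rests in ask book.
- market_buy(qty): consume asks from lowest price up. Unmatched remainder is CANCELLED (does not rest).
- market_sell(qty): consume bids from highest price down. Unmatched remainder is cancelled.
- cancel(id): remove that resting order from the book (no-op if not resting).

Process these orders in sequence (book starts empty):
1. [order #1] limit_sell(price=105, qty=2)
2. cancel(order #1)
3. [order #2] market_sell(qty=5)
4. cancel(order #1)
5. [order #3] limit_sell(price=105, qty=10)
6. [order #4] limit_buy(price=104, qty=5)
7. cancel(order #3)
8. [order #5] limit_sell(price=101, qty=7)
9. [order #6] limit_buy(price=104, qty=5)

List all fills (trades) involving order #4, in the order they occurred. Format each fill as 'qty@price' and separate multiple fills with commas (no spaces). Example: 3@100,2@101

Answer: 5@104

Derivation:
After op 1 [order #1] limit_sell(price=105, qty=2): fills=none; bids=[-] asks=[#1:2@105]
After op 2 cancel(order #1): fills=none; bids=[-] asks=[-]
After op 3 [order #2] market_sell(qty=5): fills=none; bids=[-] asks=[-]
After op 4 cancel(order #1): fills=none; bids=[-] asks=[-]
After op 5 [order #3] limit_sell(price=105, qty=10): fills=none; bids=[-] asks=[#3:10@105]
After op 6 [order #4] limit_buy(price=104, qty=5): fills=none; bids=[#4:5@104] asks=[#3:10@105]
After op 7 cancel(order #3): fills=none; bids=[#4:5@104] asks=[-]
After op 8 [order #5] limit_sell(price=101, qty=7): fills=#4x#5:5@104; bids=[-] asks=[#5:2@101]
After op 9 [order #6] limit_buy(price=104, qty=5): fills=#6x#5:2@101; bids=[#6:3@104] asks=[-]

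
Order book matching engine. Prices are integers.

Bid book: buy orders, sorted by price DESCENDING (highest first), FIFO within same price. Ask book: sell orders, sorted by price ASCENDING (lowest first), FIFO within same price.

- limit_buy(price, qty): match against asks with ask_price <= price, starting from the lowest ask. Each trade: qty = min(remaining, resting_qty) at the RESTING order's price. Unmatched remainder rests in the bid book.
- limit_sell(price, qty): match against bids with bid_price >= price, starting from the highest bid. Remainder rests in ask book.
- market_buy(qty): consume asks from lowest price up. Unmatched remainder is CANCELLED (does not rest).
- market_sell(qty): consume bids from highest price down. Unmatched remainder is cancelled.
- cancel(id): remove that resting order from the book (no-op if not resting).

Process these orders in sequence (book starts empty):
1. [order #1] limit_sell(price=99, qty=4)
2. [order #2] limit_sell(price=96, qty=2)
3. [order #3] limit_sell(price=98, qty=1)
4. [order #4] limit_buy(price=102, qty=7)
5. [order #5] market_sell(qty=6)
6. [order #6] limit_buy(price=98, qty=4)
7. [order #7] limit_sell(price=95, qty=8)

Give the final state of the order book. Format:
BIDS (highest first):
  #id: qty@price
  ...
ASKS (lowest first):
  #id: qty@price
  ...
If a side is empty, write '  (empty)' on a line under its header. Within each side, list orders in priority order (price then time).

After op 1 [order #1] limit_sell(price=99, qty=4): fills=none; bids=[-] asks=[#1:4@99]
After op 2 [order #2] limit_sell(price=96, qty=2): fills=none; bids=[-] asks=[#2:2@96 #1:4@99]
After op 3 [order #3] limit_sell(price=98, qty=1): fills=none; bids=[-] asks=[#2:2@96 #3:1@98 #1:4@99]
After op 4 [order #4] limit_buy(price=102, qty=7): fills=#4x#2:2@96 #4x#3:1@98 #4x#1:4@99; bids=[-] asks=[-]
After op 5 [order #5] market_sell(qty=6): fills=none; bids=[-] asks=[-]
After op 6 [order #6] limit_buy(price=98, qty=4): fills=none; bids=[#6:4@98] asks=[-]
After op 7 [order #7] limit_sell(price=95, qty=8): fills=#6x#7:4@98; bids=[-] asks=[#7:4@95]

Answer: BIDS (highest first):
  (empty)
ASKS (lowest first):
  #7: 4@95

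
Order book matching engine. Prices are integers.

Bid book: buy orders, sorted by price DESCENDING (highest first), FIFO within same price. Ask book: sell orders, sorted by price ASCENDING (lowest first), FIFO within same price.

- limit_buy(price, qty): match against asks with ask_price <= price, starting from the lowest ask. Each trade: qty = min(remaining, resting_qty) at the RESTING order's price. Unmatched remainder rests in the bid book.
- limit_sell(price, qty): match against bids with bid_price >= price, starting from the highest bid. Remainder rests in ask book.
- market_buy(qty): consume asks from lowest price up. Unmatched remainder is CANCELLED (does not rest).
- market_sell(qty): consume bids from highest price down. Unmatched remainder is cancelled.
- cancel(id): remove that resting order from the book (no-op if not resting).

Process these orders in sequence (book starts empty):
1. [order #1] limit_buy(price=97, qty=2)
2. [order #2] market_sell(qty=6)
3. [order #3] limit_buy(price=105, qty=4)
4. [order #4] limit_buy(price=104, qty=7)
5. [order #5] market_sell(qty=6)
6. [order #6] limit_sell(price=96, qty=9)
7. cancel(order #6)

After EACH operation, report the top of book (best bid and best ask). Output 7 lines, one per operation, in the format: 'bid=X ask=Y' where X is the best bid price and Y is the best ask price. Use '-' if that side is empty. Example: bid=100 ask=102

After op 1 [order #1] limit_buy(price=97, qty=2): fills=none; bids=[#1:2@97] asks=[-]
After op 2 [order #2] market_sell(qty=6): fills=#1x#2:2@97; bids=[-] asks=[-]
After op 3 [order #3] limit_buy(price=105, qty=4): fills=none; bids=[#3:4@105] asks=[-]
After op 4 [order #4] limit_buy(price=104, qty=7): fills=none; bids=[#3:4@105 #4:7@104] asks=[-]
After op 5 [order #5] market_sell(qty=6): fills=#3x#5:4@105 #4x#5:2@104; bids=[#4:5@104] asks=[-]
After op 6 [order #6] limit_sell(price=96, qty=9): fills=#4x#6:5@104; bids=[-] asks=[#6:4@96]
After op 7 cancel(order #6): fills=none; bids=[-] asks=[-]

Answer: bid=97 ask=-
bid=- ask=-
bid=105 ask=-
bid=105 ask=-
bid=104 ask=-
bid=- ask=96
bid=- ask=-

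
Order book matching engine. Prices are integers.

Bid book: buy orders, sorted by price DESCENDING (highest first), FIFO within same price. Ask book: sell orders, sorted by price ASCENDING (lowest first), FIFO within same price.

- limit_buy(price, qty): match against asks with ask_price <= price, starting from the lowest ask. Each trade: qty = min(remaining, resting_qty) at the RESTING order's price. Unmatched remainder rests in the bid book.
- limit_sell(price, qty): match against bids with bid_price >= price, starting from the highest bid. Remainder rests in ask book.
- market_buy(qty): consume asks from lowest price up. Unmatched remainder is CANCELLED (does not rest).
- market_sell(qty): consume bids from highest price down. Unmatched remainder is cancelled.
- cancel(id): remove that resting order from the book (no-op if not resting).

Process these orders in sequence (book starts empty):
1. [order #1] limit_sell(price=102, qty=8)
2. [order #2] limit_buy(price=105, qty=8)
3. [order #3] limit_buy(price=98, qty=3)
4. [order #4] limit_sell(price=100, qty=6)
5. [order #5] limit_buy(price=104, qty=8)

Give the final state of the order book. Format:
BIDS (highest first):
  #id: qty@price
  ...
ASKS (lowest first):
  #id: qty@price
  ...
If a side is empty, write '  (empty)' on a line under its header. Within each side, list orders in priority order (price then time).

Answer: BIDS (highest first):
  #5: 2@104
  #3: 3@98
ASKS (lowest first):
  (empty)

Derivation:
After op 1 [order #1] limit_sell(price=102, qty=8): fills=none; bids=[-] asks=[#1:8@102]
After op 2 [order #2] limit_buy(price=105, qty=8): fills=#2x#1:8@102; bids=[-] asks=[-]
After op 3 [order #3] limit_buy(price=98, qty=3): fills=none; bids=[#3:3@98] asks=[-]
After op 4 [order #4] limit_sell(price=100, qty=6): fills=none; bids=[#3:3@98] asks=[#4:6@100]
After op 5 [order #5] limit_buy(price=104, qty=8): fills=#5x#4:6@100; bids=[#5:2@104 #3:3@98] asks=[-]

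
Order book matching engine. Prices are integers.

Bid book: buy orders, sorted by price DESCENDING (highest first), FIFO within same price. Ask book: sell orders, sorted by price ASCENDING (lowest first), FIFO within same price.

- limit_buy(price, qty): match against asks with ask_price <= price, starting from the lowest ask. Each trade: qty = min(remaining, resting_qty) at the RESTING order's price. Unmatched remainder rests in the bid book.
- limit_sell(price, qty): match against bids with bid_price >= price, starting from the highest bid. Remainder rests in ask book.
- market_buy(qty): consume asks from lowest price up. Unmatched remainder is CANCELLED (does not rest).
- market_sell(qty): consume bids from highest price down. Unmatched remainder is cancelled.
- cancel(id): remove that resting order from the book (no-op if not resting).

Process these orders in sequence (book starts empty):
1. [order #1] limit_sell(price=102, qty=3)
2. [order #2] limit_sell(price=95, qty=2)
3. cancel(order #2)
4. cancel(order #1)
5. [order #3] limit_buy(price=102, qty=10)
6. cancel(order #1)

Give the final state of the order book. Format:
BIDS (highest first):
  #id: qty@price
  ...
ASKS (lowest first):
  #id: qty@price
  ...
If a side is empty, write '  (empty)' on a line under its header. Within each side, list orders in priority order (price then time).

After op 1 [order #1] limit_sell(price=102, qty=3): fills=none; bids=[-] asks=[#1:3@102]
After op 2 [order #2] limit_sell(price=95, qty=2): fills=none; bids=[-] asks=[#2:2@95 #1:3@102]
After op 3 cancel(order #2): fills=none; bids=[-] asks=[#1:3@102]
After op 4 cancel(order #1): fills=none; bids=[-] asks=[-]
After op 5 [order #3] limit_buy(price=102, qty=10): fills=none; bids=[#3:10@102] asks=[-]
After op 6 cancel(order #1): fills=none; bids=[#3:10@102] asks=[-]

Answer: BIDS (highest first):
  #3: 10@102
ASKS (lowest first):
  (empty)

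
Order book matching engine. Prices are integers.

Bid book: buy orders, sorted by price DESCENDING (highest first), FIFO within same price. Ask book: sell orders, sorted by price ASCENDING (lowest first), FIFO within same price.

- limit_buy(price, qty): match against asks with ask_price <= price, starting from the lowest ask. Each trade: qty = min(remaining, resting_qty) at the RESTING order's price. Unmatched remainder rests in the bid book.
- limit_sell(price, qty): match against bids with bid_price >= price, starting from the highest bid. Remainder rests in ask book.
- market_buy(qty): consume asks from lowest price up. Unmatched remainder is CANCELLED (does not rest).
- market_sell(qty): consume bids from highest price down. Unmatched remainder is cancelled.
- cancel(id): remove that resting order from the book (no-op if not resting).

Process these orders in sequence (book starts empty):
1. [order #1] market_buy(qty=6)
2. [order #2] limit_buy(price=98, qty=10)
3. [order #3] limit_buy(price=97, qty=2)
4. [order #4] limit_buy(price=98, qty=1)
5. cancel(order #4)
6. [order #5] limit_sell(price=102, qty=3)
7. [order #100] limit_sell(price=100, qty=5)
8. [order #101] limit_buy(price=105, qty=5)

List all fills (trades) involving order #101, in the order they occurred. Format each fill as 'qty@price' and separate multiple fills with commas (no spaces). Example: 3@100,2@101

After op 1 [order #1] market_buy(qty=6): fills=none; bids=[-] asks=[-]
After op 2 [order #2] limit_buy(price=98, qty=10): fills=none; bids=[#2:10@98] asks=[-]
After op 3 [order #3] limit_buy(price=97, qty=2): fills=none; bids=[#2:10@98 #3:2@97] asks=[-]
After op 4 [order #4] limit_buy(price=98, qty=1): fills=none; bids=[#2:10@98 #4:1@98 #3:2@97] asks=[-]
After op 5 cancel(order #4): fills=none; bids=[#2:10@98 #3:2@97] asks=[-]
After op 6 [order #5] limit_sell(price=102, qty=3): fills=none; bids=[#2:10@98 #3:2@97] asks=[#5:3@102]
After op 7 [order #100] limit_sell(price=100, qty=5): fills=none; bids=[#2:10@98 #3:2@97] asks=[#100:5@100 #5:3@102]
After op 8 [order #101] limit_buy(price=105, qty=5): fills=#101x#100:5@100; bids=[#2:10@98 #3:2@97] asks=[#5:3@102]

Answer: 5@100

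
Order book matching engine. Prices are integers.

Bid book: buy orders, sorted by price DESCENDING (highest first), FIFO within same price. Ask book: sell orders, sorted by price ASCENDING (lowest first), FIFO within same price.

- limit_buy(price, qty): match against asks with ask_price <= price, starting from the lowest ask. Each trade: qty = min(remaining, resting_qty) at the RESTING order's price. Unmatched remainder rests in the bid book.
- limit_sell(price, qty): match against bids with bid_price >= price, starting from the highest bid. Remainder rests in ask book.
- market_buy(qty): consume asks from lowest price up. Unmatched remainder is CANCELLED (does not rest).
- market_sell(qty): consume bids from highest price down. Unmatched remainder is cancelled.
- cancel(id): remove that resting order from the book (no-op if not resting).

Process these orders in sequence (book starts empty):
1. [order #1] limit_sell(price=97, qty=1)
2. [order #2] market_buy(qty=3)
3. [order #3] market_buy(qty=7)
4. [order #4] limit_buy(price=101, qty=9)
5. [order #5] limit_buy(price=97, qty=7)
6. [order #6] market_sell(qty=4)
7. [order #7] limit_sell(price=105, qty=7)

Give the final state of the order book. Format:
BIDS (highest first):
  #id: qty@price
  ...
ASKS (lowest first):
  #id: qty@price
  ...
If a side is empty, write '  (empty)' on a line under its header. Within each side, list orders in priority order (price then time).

After op 1 [order #1] limit_sell(price=97, qty=1): fills=none; bids=[-] asks=[#1:1@97]
After op 2 [order #2] market_buy(qty=3): fills=#2x#1:1@97; bids=[-] asks=[-]
After op 3 [order #3] market_buy(qty=7): fills=none; bids=[-] asks=[-]
After op 4 [order #4] limit_buy(price=101, qty=9): fills=none; bids=[#4:9@101] asks=[-]
After op 5 [order #5] limit_buy(price=97, qty=7): fills=none; bids=[#4:9@101 #5:7@97] asks=[-]
After op 6 [order #6] market_sell(qty=4): fills=#4x#6:4@101; bids=[#4:5@101 #5:7@97] asks=[-]
After op 7 [order #7] limit_sell(price=105, qty=7): fills=none; bids=[#4:5@101 #5:7@97] asks=[#7:7@105]

Answer: BIDS (highest first):
  #4: 5@101
  #5: 7@97
ASKS (lowest first):
  #7: 7@105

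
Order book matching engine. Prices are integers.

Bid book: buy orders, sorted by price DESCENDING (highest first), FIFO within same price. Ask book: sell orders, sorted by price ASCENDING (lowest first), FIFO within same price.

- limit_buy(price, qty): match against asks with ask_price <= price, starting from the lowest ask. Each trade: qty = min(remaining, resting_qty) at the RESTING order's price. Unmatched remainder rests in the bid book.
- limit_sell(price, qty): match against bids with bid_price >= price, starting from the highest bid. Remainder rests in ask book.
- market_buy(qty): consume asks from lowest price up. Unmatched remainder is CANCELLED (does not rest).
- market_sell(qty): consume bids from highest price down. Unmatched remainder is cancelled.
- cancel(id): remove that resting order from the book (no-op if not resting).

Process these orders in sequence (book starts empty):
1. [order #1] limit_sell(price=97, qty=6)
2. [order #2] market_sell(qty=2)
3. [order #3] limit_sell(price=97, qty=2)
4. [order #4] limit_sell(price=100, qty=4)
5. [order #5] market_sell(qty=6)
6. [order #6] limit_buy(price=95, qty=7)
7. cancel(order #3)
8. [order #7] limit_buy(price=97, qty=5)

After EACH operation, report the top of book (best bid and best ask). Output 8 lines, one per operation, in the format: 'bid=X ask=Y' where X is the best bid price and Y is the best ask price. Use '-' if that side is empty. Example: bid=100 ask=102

Answer: bid=- ask=97
bid=- ask=97
bid=- ask=97
bid=- ask=97
bid=- ask=97
bid=95 ask=97
bid=95 ask=97
bid=95 ask=97

Derivation:
After op 1 [order #1] limit_sell(price=97, qty=6): fills=none; bids=[-] asks=[#1:6@97]
After op 2 [order #2] market_sell(qty=2): fills=none; bids=[-] asks=[#1:6@97]
After op 3 [order #3] limit_sell(price=97, qty=2): fills=none; bids=[-] asks=[#1:6@97 #3:2@97]
After op 4 [order #4] limit_sell(price=100, qty=4): fills=none; bids=[-] asks=[#1:6@97 #3:2@97 #4:4@100]
After op 5 [order #5] market_sell(qty=6): fills=none; bids=[-] asks=[#1:6@97 #3:2@97 #4:4@100]
After op 6 [order #6] limit_buy(price=95, qty=7): fills=none; bids=[#6:7@95] asks=[#1:6@97 #3:2@97 #4:4@100]
After op 7 cancel(order #3): fills=none; bids=[#6:7@95] asks=[#1:6@97 #4:4@100]
After op 8 [order #7] limit_buy(price=97, qty=5): fills=#7x#1:5@97; bids=[#6:7@95] asks=[#1:1@97 #4:4@100]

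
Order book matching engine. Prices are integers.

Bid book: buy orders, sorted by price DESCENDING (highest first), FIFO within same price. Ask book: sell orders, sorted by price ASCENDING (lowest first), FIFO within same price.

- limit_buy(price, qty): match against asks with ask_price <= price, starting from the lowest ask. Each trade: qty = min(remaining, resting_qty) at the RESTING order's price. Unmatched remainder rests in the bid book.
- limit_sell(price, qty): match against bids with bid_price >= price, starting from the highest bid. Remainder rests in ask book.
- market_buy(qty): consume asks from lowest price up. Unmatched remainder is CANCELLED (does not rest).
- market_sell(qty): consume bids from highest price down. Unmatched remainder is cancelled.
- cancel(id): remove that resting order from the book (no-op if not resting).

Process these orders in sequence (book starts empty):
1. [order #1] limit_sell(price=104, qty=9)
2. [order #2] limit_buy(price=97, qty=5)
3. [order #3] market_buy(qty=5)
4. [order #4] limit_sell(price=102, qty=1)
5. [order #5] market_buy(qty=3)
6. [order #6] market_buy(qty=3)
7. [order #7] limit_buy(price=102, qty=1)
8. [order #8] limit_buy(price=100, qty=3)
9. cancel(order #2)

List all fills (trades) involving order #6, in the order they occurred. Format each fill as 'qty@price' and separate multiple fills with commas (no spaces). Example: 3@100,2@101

Answer: 2@104

Derivation:
After op 1 [order #1] limit_sell(price=104, qty=9): fills=none; bids=[-] asks=[#1:9@104]
After op 2 [order #2] limit_buy(price=97, qty=5): fills=none; bids=[#2:5@97] asks=[#1:9@104]
After op 3 [order #3] market_buy(qty=5): fills=#3x#1:5@104; bids=[#2:5@97] asks=[#1:4@104]
After op 4 [order #4] limit_sell(price=102, qty=1): fills=none; bids=[#2:5@97] asks=[#4:1@102 #1:4@104]
After op 5 [order #5] market_buy(qty=3): fills=#5x#4:1@102 #5x#1:2@104; bids=[#2:5@97] asks=[#1:2@104]
After op 6 [order #6] market_buy(qty=3): fills=#6x#1:2@104; bids=[#2:5@97] asks=[-]
After op 7 [order #7] limit_buy(price=102, qty=1): fills=none; bids=[#7:1@102 #2:5@97] asks=[-]
After op 8 [order #8] limit_buy(price=100, qty=3): fills=none; bids=[#7:1@102 #8:3@100 #2:5@97] asks=[-]
After op 9 cancel(order #2): fills=none; bids=[#7:1@102 #8:3@100] asks=[-]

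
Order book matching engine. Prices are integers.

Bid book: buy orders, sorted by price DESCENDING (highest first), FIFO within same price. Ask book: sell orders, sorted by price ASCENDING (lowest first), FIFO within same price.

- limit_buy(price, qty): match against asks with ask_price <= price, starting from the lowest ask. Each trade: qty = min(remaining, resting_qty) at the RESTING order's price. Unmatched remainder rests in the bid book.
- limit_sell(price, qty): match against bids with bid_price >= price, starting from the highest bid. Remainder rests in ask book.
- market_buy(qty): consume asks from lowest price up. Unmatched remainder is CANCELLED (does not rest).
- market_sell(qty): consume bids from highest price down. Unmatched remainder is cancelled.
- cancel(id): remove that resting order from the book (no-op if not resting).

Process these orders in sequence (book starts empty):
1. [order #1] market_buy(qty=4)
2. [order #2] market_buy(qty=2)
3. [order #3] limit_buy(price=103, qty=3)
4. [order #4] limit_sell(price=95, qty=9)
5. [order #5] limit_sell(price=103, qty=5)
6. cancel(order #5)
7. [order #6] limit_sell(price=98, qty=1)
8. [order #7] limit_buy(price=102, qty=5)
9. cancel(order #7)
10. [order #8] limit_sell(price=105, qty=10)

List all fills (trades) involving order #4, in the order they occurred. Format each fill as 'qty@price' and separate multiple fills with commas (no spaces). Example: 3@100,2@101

Answer: 3@103,5@95

Derivation:
After op 1 [order #1] market_buy(qty=4): fills=none; bids=[-] asks=[-]
After op 2 [order #2] market_buy(qty=2): fills=none; bids=[-] asks=[-]
After op 3 [order #3] limit_buy(price=103, qty=3): fills=none; bids=[#3:3@103] asks=[-]
After op 4 [order #4] limit_sell(price=95, qty=9): fills=#3x#4:3@103; bids=[-] asks=[#4:6@95]
After op 5 [order #5] limit_sell(price=103, qty=5): fills=none; bids=[-] asks=[#4:6@95 #5:5@103]
After op 6 cancel(order #5): fills=none; bids=[-] asks=[#4:6@95]
After op 7 [order #6] limit_sell(price=98, qty=1): fills=none; bids=[-] asks=[#4:6@95 #6:1@98]
After op 8 [order #7] limit_buy(price=102, qty=5): fills=#7x#4:5@95; bids=[-] asks=[#4:1@95 #6:1@98]
After op 9 cancel(order #7): fills=none; bids=[-] asks=[#4:1@95 #6:1@98]
After op 10 [order #8] limit_sell(price=105, qty=10): fills=none; bids=[-] asks=[#4:1@95 #6:1@98 #8:10@105]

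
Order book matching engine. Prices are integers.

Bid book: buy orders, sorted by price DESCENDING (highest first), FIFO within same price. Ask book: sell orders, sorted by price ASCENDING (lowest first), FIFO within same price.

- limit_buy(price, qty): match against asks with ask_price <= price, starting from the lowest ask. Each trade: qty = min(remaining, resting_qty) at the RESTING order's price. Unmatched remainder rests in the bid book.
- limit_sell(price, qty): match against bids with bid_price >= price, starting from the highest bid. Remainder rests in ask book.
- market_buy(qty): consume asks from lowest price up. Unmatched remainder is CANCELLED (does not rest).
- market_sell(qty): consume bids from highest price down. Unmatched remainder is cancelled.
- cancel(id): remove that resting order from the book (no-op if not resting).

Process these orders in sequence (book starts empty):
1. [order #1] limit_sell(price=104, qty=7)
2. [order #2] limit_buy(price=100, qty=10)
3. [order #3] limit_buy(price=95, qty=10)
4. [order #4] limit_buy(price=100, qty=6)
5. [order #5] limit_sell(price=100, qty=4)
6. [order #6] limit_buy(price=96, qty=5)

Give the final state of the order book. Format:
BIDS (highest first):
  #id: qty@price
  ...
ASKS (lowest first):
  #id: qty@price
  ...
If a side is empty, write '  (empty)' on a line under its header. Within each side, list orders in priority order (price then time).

After op 1 [order #1] limit_sell(price=104, qty=7): fills=none; bids=[-] asks=[#1:7@104]
After op 2 [order #2] limit_buy(price=100, qty=10): fills=none; bids=[#2:10@100] asks=[#1:7@104]
After op 3 [order #3] limit_buy(price=95, qty=10): fills=none; bids=[#2:10@100 #3:10@95] asks=[#1:7@104]
After op 4 [order #4] limit_buy(price=100, qty=6): fills=none; bids=[#2:10@100 #4:6@100 #3:10@95] asks=[#1:7@104]
After op 5 [order #5] limit_sell(price=100, qty=4): fills=#2x#5:4@100; bids=[#2:6@100 #4:6@100 #3:10@95] asks=[#1:7@104]
After op 6 [order #6] limit_buy(price=96, qty=5): fills=none; bids=[#2:6@100 #4:6@100 #6:5@96 #3:10@95] asks=[#1:7@104]

Answer: BIDS (highest first):
  #2: 6@100
  #4: 6@100
  #6: 5@96
  #3: 10@95
ASKS (lowest first):
  #1: 7@104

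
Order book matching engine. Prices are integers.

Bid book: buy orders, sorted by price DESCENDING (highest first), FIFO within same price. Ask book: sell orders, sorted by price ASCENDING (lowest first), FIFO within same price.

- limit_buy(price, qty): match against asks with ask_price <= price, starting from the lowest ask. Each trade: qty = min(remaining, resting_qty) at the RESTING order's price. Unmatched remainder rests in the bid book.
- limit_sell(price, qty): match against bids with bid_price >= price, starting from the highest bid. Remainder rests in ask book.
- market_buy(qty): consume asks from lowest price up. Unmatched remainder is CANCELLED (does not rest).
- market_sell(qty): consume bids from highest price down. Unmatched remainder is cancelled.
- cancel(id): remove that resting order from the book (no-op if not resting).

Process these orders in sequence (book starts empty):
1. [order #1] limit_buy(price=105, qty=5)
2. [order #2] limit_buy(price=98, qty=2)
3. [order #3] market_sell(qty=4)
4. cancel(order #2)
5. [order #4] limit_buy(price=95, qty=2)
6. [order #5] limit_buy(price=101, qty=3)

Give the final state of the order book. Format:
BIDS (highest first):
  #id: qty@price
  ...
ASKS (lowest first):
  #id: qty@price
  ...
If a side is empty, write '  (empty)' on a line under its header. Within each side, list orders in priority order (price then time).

After op 1 [order #1] limit_buy(price=105, qty=5): fills=none; bids=[#1:5@105] asks=[-]
After op 2 [order #2] limit_buy(price=98, qty=2): fills=none; bids=[#1:5@105 #2:2@98] asks=[-]
After op 3 [order #3] market_sell(qty=4): fills=#1x#3:4@105; bids=[#1:1@105 #2:2@98] asks=[-]
After op 4 cancel(order #2): fills=none; bids=[#1:1@105] asks=[-]
After op 5 [order #4] limit_buy(price=95, qty=2): fills=none; bids=[#1:1@105 #4:2@95] asks=[-]
After op 6 [order #5] limit_buy(price=101, qty=3): fills=none; bids=[#1:1@105 #5:3@101 #4:2@95] asks=[-]

Answer: BIDS (highest first):
  #1: 1@105
  #5: 3@101
  #4: 2@95
ASKS (lowest first):
  (empty)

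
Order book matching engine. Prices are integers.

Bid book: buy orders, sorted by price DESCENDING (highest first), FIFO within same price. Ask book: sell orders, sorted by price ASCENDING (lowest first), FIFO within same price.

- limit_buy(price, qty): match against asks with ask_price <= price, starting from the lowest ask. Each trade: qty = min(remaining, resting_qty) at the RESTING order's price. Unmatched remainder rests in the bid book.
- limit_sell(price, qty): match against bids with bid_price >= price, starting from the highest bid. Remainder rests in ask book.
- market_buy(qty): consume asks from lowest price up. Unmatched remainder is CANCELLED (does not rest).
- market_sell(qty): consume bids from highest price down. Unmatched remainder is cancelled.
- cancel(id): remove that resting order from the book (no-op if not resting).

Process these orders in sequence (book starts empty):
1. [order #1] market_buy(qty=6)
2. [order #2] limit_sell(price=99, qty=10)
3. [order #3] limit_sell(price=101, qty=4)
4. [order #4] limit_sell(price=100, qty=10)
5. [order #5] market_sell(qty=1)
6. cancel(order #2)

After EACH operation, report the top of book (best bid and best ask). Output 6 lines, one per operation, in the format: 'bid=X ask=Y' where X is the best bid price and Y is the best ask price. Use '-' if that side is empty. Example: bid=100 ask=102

Answer: bid=- ask=-
bid=- ask=99
bid=- ask=99
bid=- ask=99
bid=- ask=99
bid=- ask=100

Derivation:
After op 1 [order #1] market_buy(qty=6): fills=none; bids=[-] asks=[-]
After op 2 [order #2] limit_sell(price=99, qty=10): fills=none; bids=[-] asks=[#2:10@99]
After op 3 [order #3] limit_sell(price=101, qty=4): fills=none; bids=[-] asks=[#2:10@99 #3:4@101]
After op 4 [order #4] limit_sell(price=100, qty=10): fills=none; bids=[-] asks=[#2:10@99 #4:10@100 #3:4@101]
After op 5 [order #5] market_sell(qty=1): fills=none; bids=[-] asks=[#2:10@99 #4:10@100 #3:4@101]
After op 6 cancel(order #2): fills=none; bids=[-] asks=[#4:10@100 #3:4@101]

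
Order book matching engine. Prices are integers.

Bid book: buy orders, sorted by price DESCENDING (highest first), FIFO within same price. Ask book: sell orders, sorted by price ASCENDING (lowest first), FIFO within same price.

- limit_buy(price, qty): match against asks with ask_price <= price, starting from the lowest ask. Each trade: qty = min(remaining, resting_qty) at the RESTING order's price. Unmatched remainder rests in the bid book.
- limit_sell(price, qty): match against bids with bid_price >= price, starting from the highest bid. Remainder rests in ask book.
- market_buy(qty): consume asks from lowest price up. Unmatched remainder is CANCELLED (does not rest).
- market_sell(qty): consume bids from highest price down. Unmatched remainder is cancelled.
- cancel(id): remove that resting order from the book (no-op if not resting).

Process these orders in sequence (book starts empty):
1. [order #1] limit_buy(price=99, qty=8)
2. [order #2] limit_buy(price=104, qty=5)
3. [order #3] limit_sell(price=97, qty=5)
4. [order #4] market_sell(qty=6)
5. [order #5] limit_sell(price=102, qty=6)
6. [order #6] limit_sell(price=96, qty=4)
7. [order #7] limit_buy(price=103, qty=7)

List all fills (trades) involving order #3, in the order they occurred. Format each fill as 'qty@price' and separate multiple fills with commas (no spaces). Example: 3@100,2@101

Answer: 5@104

Derivation:
After op 1 [order #1] limit_buy(price=99, qty=8): fills=none; bids=[#1:8@99] asks=[-]
After op 2 [order #2] limit_buy(price=104, qty=5): fills=none; bids=[#2:5@104 #1:8@99] asks=[-]
After op 3 [order #3] limit_sell(price=97, qty=5): fills=#2x#3:5@104; bids=[#1:8@99] asks=[-]
After op 4 [order #4] market_sell(qty=6): fills=#1x#4:6@99; bids=[#1:2@99] asks=[-]
After op 5 [order #5] limit_sell(price=102, qty=6): fills=none; bids=[#1:2@99] asks=[#5:6@102]
After op 6 [order #6] limit_sell(price=96, qty=4): fills=#1x#6:2@99; bids=[-] asks=[#6:2@96 #5:6@102]
After op 7 [order #7] limit_buy(price=103, qty=7): fills=#7x#6:2@96 #7x#5:5@102; bids=[-] asks=[#5:1@102]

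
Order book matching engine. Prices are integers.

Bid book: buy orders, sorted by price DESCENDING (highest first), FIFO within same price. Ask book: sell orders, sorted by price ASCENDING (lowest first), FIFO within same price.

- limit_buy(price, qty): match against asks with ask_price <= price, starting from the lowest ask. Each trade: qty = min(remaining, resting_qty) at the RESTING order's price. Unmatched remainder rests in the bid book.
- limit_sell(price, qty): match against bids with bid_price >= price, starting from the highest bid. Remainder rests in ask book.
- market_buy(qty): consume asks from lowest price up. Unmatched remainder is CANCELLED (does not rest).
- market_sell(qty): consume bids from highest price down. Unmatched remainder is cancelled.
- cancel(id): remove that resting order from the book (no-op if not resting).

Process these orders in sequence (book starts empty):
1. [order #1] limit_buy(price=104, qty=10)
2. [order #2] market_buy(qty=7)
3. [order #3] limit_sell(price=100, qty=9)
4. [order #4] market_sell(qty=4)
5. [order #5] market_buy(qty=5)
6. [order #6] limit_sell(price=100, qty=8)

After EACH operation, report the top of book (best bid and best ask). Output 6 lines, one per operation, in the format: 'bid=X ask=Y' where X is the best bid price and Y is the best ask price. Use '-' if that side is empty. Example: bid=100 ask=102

After op 1 [order #1] limit_buy(price=104, qty=10): fills=none; bids=[#1:10@104] asks=[-]
After op 2 [order #2] market_buy(qty=7): fills=none; bids=[#1:10@104] asks=[-]
After op 3 [order #3] limit_sell(price=100, qty=9): fills=#1x#3:9@104; bids=[#1:1@104] asks=[-]
After op 4 [order #4] market_sell(qty=4): fills=#1x#4:1@104; bids=[-] asks=[-]
After op 5 [order #5] market_buy(qty=5): fills=none; bids=[-] asks=[-]
After op 6 [order #6] limit_sell(price=100, qty=8): fills=none; bids=[-] asks=[#6:8@100]

Answer: bid=104 ask=-
bid=104 ask=-
bid=104 ask=-
bid=- ask=-
bid=- ask=-
bid=- ask=100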